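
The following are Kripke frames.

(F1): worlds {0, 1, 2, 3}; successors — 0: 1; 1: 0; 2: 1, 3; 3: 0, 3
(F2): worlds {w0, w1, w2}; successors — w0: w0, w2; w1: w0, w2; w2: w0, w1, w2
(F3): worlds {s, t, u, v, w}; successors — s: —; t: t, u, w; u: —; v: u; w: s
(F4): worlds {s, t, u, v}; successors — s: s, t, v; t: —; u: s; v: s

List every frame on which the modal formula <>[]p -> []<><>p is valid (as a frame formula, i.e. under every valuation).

This is the axiom for a generalized confluence (Geach) condition; its first-order frame correspondent is forall x forall y forall z ((xRy & xRz) -> exists w (yRw & z R^2 w)).
(F1): fails — 0R1, 0R1 but no w with 1Rw and 1R²w.
(F2): condition met.
(F3): fails — tRt, tRu but no w* with tRw* and uR²w*.
(F4): fails — sRs, sRt but no w with sRw and tR²w.
Valid on: (F2).

(F2)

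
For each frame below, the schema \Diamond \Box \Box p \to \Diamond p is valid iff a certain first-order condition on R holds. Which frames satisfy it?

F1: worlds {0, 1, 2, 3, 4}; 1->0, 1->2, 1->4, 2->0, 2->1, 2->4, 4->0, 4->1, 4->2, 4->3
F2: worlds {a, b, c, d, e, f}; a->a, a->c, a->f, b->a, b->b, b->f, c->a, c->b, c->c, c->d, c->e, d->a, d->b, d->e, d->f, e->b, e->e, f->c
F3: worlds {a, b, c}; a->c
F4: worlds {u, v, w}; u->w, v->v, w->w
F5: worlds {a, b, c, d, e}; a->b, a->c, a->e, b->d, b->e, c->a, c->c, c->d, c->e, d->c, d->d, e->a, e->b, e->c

F2, F4, F5

Frame correspondent (Sahlqvist): \forall x \forall y (xRy \to \exists w (y R^2 w \wedge xRw)) — i.e. a generalized confluence (Geach) condition.
F1: fails — 1R0 but no w with 0R²w and 1Rw.
F2: ✓.
F3: fails — aRc but no w with cR²w and aRw.
F4: ✓.
F5: ✓.
Valid on: F2, F4, F5.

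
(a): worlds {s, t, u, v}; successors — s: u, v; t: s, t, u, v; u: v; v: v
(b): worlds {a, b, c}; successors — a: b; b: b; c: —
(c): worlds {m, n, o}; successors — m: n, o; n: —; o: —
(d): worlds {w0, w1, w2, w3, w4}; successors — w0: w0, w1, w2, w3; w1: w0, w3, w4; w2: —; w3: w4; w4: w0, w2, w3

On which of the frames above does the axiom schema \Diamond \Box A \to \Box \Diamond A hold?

The schema corresponds to convergence: \forall x \forall y \forall z (Rxy \wedge Rxz \to \exists w (Ryw \wedge Rzw)).
(a): condition met.
(b): condition met.
(c): fails — Rmo and Rmo but o and o have no common successor.
(d): fails — Rw0w1 and Rw0w2 but w1 and w2 have no common successor.

(a), (b)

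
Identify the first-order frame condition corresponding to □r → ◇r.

Suppose □r→◇r is valid. At any x set V(r)=W. Then □r at x, so ◇r at x, so x has a successor.

seriality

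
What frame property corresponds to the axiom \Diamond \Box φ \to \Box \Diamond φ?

Suppose ◇□φ→□◇φ is valid. Take Rxy, Rxz and set V(φ)={w : Ryw}. Then □φ at y so ◇□φ at x, so □◇φ at x, so ◇φ at z, giving w with Rzw and Ryw.

Convergence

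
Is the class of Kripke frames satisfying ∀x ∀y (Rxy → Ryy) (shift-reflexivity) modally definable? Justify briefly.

Yes, by □(□q → q)

The condition is shift-reflexivity. A defining modal formula is □(□q → q).
Suppose □(□q→q) is valid. Take Rxy and set V(q)={w : Ryw}. Then at y, □q holds; since □(□q→q) at x, □q→q at y, so q at y, i.e. Ryy.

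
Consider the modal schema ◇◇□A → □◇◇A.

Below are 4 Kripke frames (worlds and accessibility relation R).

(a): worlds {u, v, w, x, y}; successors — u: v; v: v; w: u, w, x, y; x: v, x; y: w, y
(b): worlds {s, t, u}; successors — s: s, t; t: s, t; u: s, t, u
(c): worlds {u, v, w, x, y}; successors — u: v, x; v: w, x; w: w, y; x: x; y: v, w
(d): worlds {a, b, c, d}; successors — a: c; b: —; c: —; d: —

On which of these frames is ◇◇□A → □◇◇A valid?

(b), (d)

The schema corresponds to a generalized confluence (Geach) condition: ∀x ∀y ∀z ((xR²y ∧ xRz) → ∃w (yRw ∧ zR²w)).
(a): fails — wR²u, wRy but no t with uRt and yR²t.
(b): condition met.
(c): fails — uR²w, uRx but no t with wRt and xR²t.
(d): condition met.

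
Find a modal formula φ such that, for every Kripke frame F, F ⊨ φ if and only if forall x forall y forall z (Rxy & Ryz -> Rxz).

This is transitivity; the standard corresponding axiom is 4: □p → □□p.
Suppose □p→□□p is valid. Take Rxy, Ryz and set V(p)={w : Rxw}. Then □p at x, so □□p at x, so □p at y, so p at z, i.e. Rxz.

□p → □□p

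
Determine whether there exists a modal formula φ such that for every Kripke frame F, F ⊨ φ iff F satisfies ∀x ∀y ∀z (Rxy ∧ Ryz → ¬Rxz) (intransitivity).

Not modally definable

Any modally definable frame class is closed under surjective bounded morphisms.
The 3-cycle (worlds w0,w1,w2 with w0→w1→w2→w0) is intransitive. Mapping every world to a single reflexive point • is a surjective bounded morphism; the reflexive point is not intransitive (R••∧R•• but R••).
So no modal formula (or set of formulas) defines exactly the intransitive frames.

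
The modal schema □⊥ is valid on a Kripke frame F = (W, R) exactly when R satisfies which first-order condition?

emptiness of R: ∀x ∀y ¬Rxy

This is the Ver axiom.
It corresponds to emptiness of R: ∀x ∀y ¬Rxy.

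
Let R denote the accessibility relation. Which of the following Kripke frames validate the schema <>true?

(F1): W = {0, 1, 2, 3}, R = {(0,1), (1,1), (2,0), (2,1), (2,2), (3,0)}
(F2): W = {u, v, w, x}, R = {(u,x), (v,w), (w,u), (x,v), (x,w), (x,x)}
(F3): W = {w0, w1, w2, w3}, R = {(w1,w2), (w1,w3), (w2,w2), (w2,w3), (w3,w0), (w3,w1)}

This is the axiom for seriality; its first-order frame correspondent is forall x exists y Rxy.
(F1): holds.
(F2): holds.
(F3): fails — world w0 has no successor.

(F1), (F2)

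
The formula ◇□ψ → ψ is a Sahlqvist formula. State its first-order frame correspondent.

This is frame-equivalent to ψ → □◇ψ (substitute ¬ψ for ψ and contrapose).
Suppose ψ→□◇ψ is valid. Take Rxy and set V(ψ)={x}. Then ψ at x, so □◇ψ at x, so ◇ψ at y, so some z with Ryz has ψ; z=x, i.e. Ryx.
Conversely, any frame satisfying ∀x ∀y (Rxy → Ryx) validates the schema.
Frame condition: ∀x ∀y (Rxy → Ryx).

Symmetry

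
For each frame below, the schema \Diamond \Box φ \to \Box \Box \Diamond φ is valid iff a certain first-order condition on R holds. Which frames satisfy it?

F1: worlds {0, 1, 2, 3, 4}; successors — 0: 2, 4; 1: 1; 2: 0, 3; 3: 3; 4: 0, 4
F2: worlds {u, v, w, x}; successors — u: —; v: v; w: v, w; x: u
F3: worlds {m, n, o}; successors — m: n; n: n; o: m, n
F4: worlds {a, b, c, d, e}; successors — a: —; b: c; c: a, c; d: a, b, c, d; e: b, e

F2, F3

This is the axiom for a generalized confluence (Geach) condition; its first-order frame correspondent is \forall x \forall y \forall z ((xRy \wedge x R^2 z) \to \exists w (yRw \wedge zRw)).
F1: fails — 0R2, 0R²0 but no w with 2Rw and 0Rw.
F2: condition met.
F3: condition met.
F4: fails — bRc, bR²a but no w with cRw and aRw.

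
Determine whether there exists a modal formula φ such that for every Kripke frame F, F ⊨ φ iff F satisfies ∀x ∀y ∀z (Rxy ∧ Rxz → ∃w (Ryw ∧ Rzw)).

Yes: it is convergence, defined by the .2 schema ◇□r → □◇r.
Suppose ◇□r→□◇r is valid. Take Rxy, Rxz and set V(r)={w : Ryw}. Then □r at y so ◇□r at x, so □◇r at x, so ◇r at z, giving w with Rzw and Ryw.

Definable; ◇□r → □◇r defines it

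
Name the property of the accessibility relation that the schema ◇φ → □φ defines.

This schema is the CD axiom.
Its frame correspondent is partial functionality — ∀x ∀y ∀z (Rxy ∧ Rxz → y = z).

Partial functionality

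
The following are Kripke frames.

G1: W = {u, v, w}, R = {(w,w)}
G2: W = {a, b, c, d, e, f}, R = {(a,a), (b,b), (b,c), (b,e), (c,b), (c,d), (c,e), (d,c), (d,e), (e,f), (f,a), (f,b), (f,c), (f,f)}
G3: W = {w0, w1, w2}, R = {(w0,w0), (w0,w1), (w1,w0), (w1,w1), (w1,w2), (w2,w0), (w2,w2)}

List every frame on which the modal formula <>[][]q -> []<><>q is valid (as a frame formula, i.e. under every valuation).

The schema corresponds to a generalized confluence (Geach) condition: forall x forall y forall z ((xRy & xRz) -> exists w (y R^2 w & z R^2 w)).
G1: ✓.
G2: fails — fRa, fRb but no w with aR²w and bR²w.
G3: ✓.
Valid on: G1, G3.

G1, G3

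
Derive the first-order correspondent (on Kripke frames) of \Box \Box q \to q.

This is a Sahlqvist (Geach-type) schema ◇^0□^2q → □^0◇^0q.
Minimal-valuation argument: fix x; take any y with xR^0y and any z with xR^0z. Set V(q) to the set of worlds R-reachable from y in exactly 2 steps. Then □^2q holds at y, so the antecedent holds at x; validity forces ◇^0q at z, giving a w with zR^0w and yR^2w.
First-order correspondent: \forall x \exists w (x R^2 w \wedge x = w).

\forall x \exists w (x R^2 w \wedge x = w)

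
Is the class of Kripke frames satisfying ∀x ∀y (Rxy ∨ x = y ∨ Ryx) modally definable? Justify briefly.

Not modally definable

If a class were modally definable it would be closed under disjoint unions (Goldblatt–Thomason).
Take 3 disjoint single-world reflexive frames: each is trivially connected, but their disjoint union has 3 worlds with no edge between distinct components, so it is not connected.
So the class is not modally definable.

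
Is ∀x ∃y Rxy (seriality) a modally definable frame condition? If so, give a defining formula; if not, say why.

Yes, by □p → ◇p

This is a Sahlqvist condition; the D axiom □p → ◇p defines it.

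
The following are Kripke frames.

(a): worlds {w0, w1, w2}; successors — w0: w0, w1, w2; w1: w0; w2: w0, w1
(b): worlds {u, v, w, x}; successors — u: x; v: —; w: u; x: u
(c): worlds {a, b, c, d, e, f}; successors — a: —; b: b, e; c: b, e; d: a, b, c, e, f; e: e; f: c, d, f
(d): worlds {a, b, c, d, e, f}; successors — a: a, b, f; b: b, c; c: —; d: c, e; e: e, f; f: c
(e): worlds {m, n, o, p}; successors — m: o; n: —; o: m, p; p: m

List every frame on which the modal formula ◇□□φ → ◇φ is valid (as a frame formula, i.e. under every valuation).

(a), (b)

The schema corresponds to a generalized confluence (Geach) condition: ∀x ∀y (xRy → ∃w (yR²w ∧ xRw)).
(a): holds.
(b): holds.
(c): fails — dRa but no w with aR²w and dRw.
(d): fails — aRf but no w with fR²w and aRw.
(e): fails — oRp but no w with pR²w and oRw.
Valid on: (a), (b).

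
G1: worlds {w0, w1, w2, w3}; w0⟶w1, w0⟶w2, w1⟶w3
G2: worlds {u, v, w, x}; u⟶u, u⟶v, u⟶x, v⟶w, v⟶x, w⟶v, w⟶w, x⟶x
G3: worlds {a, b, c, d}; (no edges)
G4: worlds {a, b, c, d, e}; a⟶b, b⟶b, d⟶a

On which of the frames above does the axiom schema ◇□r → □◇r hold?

G3, G4

This is the axiom for convergence; its first-order frame correspondent is ∀x ∀y ∀z (Rxy ∧ Rxz → ∃w (Ryw ∧ Rzw)).
G1: fails — Rw0w1 and Rw0w2 but w1 and w2 have no common successor.
G2: fails — Rvw and Rvx but w and x have no common successor.
G3: satisfies the condition.
G4: satisfies the condition.
Valid on: G3, G4.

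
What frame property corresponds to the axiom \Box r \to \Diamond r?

seriality

This is the D axiom.
Its frame correspondent is seriality — \forall x \exists y Rxy.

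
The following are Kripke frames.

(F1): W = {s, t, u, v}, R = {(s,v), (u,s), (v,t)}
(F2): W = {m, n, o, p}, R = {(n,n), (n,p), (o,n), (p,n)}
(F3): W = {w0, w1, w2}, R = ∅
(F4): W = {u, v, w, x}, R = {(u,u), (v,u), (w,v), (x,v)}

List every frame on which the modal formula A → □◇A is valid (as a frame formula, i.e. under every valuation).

(F3)

The schema corresponds to symmetry: ∀x ∀y (Rxy → Ryx).
(F1): fails — Rus but not Rsu.
(F2): fails — Ron but not Rno.
(F3): ✓.
(F4): fails — Rvu but not Ruv.
Valid on: (F3).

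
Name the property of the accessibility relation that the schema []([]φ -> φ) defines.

shift-reflexivity

Suppose □(□φ→φ) is valid. Take Rxy and set V(φ)={w : Ryw}. Then at y, □φ holds; since □(□φ→φ) at x, □φ→φ at y, so φ at y, i.e. Ryy.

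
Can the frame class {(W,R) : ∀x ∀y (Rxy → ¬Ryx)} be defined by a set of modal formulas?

If a class were modally definable it would be closed under surjective bounded morphisms (Goldblatt–Thomason).
The 3-cycle (worlds s,t,u with s→t→u→s) is asymmetric. Mapping every world to a single reflexive point • is a surjective bounded morphism, and the reflexive point is not asymmetric (R•• but asymmetry requires ¬R••).
Hence asymmetry is not modally definable.

No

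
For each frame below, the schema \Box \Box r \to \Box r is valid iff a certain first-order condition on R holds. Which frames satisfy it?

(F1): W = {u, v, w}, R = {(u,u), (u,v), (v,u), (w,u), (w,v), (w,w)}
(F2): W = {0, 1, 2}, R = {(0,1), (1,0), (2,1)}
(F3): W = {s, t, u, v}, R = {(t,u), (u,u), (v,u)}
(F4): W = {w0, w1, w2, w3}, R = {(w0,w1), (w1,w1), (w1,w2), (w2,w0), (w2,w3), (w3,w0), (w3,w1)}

(F1), (F3)

This is the axiom for density; its first-order frame correspondent is \forall x \forall y (Rxy \to \exists z (Rxz \wedge Rzy)).
(F1): ✓.
(F2): fails — R01 but no z with R0z and Rz1.
(F3): ✓.
(F4): fails — Rw3w0 but no z with Rw3z and Rzw0.
Valid on: (F1), (F3).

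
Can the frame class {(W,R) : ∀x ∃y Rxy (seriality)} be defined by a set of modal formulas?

Yes — defined by □p → ◇p

Yes: it is seriality, defined by the D schema □p → ◇p.
Suppose □p→◇p is valid. At any x set V(p)=W. Then □p at x, so ◇p at x, so x has a successor.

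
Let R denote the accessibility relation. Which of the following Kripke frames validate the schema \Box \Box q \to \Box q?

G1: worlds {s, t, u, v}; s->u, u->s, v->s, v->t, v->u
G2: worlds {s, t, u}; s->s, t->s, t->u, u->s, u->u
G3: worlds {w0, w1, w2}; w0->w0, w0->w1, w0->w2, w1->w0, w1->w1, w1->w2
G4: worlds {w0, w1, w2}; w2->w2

G2, G3, G4

The schema corresponds to density: \forall x \forall y (Rxy \to \exists z (Rxz \wedge Rzy)).
G1: fails — Rus but no z with Ruz and Rzs.
G2: satisfies the condition.
G3: satisfies the condition.
G4: satisfies the condition.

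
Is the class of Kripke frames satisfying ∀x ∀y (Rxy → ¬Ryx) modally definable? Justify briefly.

Not definable by any modal formula

Any modally definable frame class is closed under surjective bounded morphisms.
The 4-cycle (worlds s,t,u,v with s→t→u→v→s) is asymmetric. Mapping every world to a single reflexive point • is a surjective bounded morphism, and the reflexive point is not asymmetric (R•• but asymmetry requires ¬R••).
So no modal formula (or set of formulas) defines exactly the asymmetric frames.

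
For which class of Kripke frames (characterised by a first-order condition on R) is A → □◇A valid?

This is the B axiom.
It corresponds to symmetry: ∀x ∀y (Rxy → Ryx).

symmetry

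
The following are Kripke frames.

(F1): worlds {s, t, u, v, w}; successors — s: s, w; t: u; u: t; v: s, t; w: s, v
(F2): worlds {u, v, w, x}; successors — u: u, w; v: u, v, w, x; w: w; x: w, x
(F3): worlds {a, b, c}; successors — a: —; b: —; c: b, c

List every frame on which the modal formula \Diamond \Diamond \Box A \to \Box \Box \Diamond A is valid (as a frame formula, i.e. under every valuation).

(F2)

This is the axiom for a generalized confluence (Geach) condition; its first-order frame correspondent is \forall x \forall y \forall z ((x R^2 y \wedge x R^2 z) \to \exists w (yRw \wedge zRw)).
(F1): fails — vR²s, vR²u but no w* with sRw* and uRw*.
(F2): ✓.
(F3): fails — cR²b, cR²b but no w with bRw and bRw.
Valid on: (F2).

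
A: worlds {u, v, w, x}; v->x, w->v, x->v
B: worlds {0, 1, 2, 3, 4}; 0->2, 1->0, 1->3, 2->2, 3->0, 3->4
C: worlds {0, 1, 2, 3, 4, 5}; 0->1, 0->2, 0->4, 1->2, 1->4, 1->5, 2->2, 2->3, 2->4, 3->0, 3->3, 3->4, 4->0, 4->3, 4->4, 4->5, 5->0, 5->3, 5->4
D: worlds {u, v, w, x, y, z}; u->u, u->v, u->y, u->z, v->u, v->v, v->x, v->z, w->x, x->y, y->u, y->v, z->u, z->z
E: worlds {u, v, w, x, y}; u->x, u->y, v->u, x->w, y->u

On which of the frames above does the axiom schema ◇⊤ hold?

C, D

This is the axiom for seriality; its first-order frame correspondent is ∀x ∃y Rxy.
A: fails — world u has no successor.
B: fails — world 4 has no successor.
C: condition met.
D: condition met.
E: fails — world w has no successor.
Valid on: C, D.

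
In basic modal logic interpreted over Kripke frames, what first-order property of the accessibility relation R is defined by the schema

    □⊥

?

emptiness of R: ∀x ∀y ¬Rxy

□⊥ is valid iff no world has any successor (otherwise □⊥ fails at any world with one).
Conversely, any frame satisfying ∀x ∀y ¬Rxy validates the schema.
So the correspondent is emptiness of R.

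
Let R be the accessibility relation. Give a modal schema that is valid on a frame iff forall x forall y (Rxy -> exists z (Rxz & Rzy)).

□□ψ → □ψ

This is density; the standard corresponding axiom is C4: □□ψ → □ψ.
Suppose □□ψ→□ψ is valid. Take Rxy and set V(ψ)={w : xR²w}. Then □□ψ at x, so □ψ at x, so ψ at y, i.e. ∃z(Rxz∧Rzy).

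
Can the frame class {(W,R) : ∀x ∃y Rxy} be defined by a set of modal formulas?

Definable; □q → ◇q defines it

Yes: it is seriality, defined by the D schema □q → ◇q.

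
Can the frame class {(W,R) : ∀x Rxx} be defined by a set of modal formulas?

Yes: it is reflexivity, defined by the T schema □p → p.

Definable; □p → p defines it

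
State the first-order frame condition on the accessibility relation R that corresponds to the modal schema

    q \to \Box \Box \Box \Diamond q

\forall x \forall z (x R^3 z \to \exists w (x = w \wedge zRw))

This is a Sahlqvist (Geach-type) schema ◇^0□^0q → □^3◇^1q.
First-order correspondent: \forall x \forall z (x R^3 z \to \exists w (x = w \wedge zRw)).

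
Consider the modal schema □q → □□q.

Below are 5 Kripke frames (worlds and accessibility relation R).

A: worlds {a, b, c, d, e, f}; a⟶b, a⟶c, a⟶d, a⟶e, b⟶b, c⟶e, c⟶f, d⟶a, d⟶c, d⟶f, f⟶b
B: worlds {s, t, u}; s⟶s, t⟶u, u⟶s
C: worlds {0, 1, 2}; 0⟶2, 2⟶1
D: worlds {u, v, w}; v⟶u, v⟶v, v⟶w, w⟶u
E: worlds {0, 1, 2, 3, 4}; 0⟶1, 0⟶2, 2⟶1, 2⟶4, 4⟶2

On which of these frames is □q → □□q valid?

D

The schema corresponds to transitivity: ∀x ∀y ∀z (Rxy ∧ Ryz → Rxz).
A: fails — Rdc and Rce but not Rde.
B: fails — Rtu and Rus but not Rts.
C: fails — R02 and R21 but not R01.
D: ✓.
E: fails — R02 and R24 but not R04.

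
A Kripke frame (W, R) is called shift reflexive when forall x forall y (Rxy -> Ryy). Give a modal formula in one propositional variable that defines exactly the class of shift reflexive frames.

The condition is shift-reflexivity. The T□ schema □(□s → s) defines it.

□(□s → s)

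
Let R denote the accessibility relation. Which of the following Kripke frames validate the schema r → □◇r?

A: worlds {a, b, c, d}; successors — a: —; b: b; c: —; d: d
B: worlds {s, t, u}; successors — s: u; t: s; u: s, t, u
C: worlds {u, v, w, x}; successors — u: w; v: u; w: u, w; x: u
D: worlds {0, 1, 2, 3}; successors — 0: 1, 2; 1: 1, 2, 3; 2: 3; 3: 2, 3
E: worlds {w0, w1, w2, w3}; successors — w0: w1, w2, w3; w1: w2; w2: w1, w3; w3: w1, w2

This is the axiom for symmetry; its first-order frame correspondent is ∀x ∀y (Rxy → Ryx).
A: holds.
B: fails — Rut but not Rtu.
C: fails — Rvu but not Ruv.
D: fails — R02 but not R20.
E: fails — Rw3w1 but not Rw1w3.
Valid on: A.

A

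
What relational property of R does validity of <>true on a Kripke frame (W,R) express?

seriality

◇⊤ holds at w iff w has a successor, so frame-validity of ◇⊤ is exactly seriality. Equivalently via □r → ◇r:
Suppose □r→◇r is valid. At any x set V(r)=W. Then □r at x, so ◇r at x, so x has a successor.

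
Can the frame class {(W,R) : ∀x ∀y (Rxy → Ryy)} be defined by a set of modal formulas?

This is a Sahlqvist condition; the T□ axiom □(□q → q) defines it.

Yes — defined by □(□q → q)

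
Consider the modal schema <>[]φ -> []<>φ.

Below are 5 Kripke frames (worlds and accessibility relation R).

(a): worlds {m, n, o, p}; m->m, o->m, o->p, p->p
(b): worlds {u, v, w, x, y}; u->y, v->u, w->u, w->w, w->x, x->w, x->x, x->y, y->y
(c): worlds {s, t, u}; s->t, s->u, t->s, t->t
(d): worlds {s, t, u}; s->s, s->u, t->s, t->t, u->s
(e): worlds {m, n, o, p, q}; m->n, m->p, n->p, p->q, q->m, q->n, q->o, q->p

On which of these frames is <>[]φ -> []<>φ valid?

(d)

Frame correspondent (Sahlqvist): forall x forall y forall z (Rxy & Rxz -> exists w (Ryw & Rzw)) — i.e. convergence.
(a): fails — Rom and Rop but m and p have no common successor.
(b): fails — Rww and Rwu but w and u have no common successor.
(c): fails — Rsu and Rsu but u and u have no common successor.
(d): satisfies the condition.
(e): fails — Rmn and Rmp but n and p have no common successor.
Valid on: (d).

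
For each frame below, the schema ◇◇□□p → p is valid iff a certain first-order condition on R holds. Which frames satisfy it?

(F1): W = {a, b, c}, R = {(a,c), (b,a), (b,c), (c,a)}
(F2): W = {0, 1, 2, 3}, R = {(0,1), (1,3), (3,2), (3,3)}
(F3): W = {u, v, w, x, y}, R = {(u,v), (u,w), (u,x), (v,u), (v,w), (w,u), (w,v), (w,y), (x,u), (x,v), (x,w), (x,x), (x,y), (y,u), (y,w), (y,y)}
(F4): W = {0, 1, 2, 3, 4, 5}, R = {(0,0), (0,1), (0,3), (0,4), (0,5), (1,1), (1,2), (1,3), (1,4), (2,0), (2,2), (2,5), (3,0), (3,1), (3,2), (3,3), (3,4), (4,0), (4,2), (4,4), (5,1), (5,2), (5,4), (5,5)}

(F3), (F4)

The schema corresponds to a generalized confluence (Geach) condition: ∀x ∀y (xR²y → ∃w (yR²w ∧ x = w)).
(F1): fails — bR²a but no w with aR²w and b=w.
(F2): fails — 0R²3 but no w with 3R²w and 0=w.
(F3): ✓.
(F4): ✓.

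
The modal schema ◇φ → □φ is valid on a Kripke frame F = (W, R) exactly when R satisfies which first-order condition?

Partial functionality

This schema is the CD axiom.
Its frame correspondent is partial functionality — ∀x ∀y ∀z (Rxy ∧ Rxz → y = z).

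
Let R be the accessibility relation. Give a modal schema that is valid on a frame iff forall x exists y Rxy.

The condition is seriality. The D schema □s → ◇s defines it.
Suppose □s→◇s is valid. At any x set V(s)=W. Then □s at x, so ◇s at x, so x has a successor.

□s → ◇s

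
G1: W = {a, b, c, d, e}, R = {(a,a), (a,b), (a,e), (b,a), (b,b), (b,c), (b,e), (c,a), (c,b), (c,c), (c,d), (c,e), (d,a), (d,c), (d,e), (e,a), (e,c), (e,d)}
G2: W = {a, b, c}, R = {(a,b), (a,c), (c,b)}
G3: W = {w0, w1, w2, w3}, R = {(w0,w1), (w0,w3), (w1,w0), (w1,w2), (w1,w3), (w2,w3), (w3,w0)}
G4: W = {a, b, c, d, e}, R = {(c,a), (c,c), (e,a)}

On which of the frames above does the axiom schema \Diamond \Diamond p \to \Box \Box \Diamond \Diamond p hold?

G1

The schema corresponds to a generalized confluence (Geach) condition: \forall x \forall y \forall z ((x R^2 y \wedge x R^2 z) \to \exists w (y = w \wedge z R^2 w)).
G1: holds.
G2: fails — aR²b, aR²b but no w with b=w and bR²w.
G3: fails — w0R²w0, w0R²w3 but no w with w0=w and w3R²w.
G4: fails — cR²a, cR²a but no w with a=w and aR²w.
Valid on: G1.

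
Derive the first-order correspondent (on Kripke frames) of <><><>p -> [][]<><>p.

forall x forall y forall z ((x R^3 y & x R^2 z) -> exists w (y = w & z R^2 w))

This is a Sahlqvist (Geach-type) schema ◇^3□^0p → □^2◇^2p.
First-order correspondent: forall x forall y forall z ((x R^3 y & x R^2 z) -> exists w (y = w & z R^2 w)).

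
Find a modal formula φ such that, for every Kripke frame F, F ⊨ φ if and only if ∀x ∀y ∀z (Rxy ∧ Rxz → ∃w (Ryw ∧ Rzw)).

◇□s → □◇s

The condition is convergence. The .2 schema ◇□s → □◇s defines it.
Suppose ◇□s→□◇s is valid. Take Rxy, Rxz and set V(s)={w : Ryw}. Then □s at y so ◇□s at x, so □◇s at x, so ◇s at z, giving w with Rzw and Ryw.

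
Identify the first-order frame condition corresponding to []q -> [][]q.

Transitivity

Suppose □q→□□q is valid. Take Rxy, Ryz and set V(q)={w : Rxw}. Then □q at x, so □□q at x, so □q at y, so q at z, i.e. Rxz.
The converse is a direct semantic check.
So the correspondent is transitivity.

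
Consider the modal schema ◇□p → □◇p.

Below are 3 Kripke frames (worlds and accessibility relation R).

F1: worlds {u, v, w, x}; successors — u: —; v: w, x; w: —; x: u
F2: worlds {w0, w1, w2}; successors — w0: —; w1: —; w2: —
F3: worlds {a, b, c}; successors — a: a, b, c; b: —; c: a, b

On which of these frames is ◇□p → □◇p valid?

Frame correspondent (Sahlqvist): ∀x ∀y ∀z (Rxy ∧ Rxz → ∃w (Ryw ∧ Rzw)) — i.e. convergence.
F1: fails — Rvx and Rvw but x and w have no common successor.
F2: satisfies the condition.
F3: fails — Rab and Rab but b and b have no common successor.

F2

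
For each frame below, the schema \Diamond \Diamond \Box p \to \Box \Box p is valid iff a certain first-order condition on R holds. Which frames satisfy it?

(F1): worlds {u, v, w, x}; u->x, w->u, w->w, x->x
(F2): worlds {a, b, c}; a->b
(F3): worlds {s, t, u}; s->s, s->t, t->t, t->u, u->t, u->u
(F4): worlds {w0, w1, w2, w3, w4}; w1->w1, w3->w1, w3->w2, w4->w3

(F2)

Frame correspondent (Sahlqvist): \forall x \forall y \forall z ((x R^2 y \wedge x R^2 z) \to \exists w (yRw \wedge z = w)) — i.e. a generalized confluence (Geach) condition.
(F1): fails — wR²u, wR²u but no t with uRt and u=t.
(F2): ✓.
(F3): fails — sR²s, sR²u but no w with sRw and u=w.
(F4): fails — w4R²w1, w4R²w2 but no w with w1Rw and w2=w.
Valid on: (F2).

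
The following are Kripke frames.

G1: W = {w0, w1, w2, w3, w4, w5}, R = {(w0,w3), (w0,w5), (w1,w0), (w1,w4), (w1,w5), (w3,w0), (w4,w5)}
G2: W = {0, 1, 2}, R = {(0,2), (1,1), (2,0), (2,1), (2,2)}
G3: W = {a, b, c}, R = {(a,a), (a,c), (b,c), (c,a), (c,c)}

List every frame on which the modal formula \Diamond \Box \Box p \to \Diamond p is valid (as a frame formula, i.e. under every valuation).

G2, G3

Frame correspondent (Sahlqvist): \forall x \forall y (xRy \to \exists w (y R^2 w \wedge xRw)) — i.e. a generalized confluence (Geach) condition.
G1: fails — w0Rw5 but no w with w5R²w and w0Rw.
G2: ✓.
G3: ✓.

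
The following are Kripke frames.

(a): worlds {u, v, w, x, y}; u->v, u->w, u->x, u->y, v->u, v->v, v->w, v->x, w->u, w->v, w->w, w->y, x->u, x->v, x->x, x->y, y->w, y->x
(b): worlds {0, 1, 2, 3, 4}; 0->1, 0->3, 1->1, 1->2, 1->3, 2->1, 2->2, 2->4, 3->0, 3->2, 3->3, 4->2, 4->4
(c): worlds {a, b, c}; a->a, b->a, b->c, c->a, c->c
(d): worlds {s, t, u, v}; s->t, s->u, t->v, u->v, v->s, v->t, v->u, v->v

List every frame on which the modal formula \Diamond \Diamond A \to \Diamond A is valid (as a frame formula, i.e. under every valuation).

The schema corresponds to transitivity: \forall x \forall y \forall z (Rxy \wedge Ryz \to Rxz).
(a): fails — Ruv and Rvu but not Ruu.
(b): fails — R32 and R21 but not R31.
(c): satisfies the condition.
(d): fails — Ruv and Rvt but not Rut.

(c)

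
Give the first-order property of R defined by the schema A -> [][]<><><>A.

This is a Sahlqvist (Geach-type) schema ◇^0□^0A → □^2◇^3A.
First-order correspondent: forall x forall z (x R^2 z -> exists w (x = w & z R^3 w)).

forall x forall z (x R^2 z -> exists w (x = w & z R^3 w))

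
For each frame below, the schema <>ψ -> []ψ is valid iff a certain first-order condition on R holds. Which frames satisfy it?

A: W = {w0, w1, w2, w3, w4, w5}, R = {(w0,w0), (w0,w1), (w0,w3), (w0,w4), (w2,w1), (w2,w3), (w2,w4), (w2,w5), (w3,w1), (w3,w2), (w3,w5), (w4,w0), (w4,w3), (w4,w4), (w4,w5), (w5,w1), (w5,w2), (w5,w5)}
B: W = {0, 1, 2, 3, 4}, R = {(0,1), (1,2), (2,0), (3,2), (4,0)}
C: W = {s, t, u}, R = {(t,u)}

The schema corresponds to partial functionality: forall x forall y forall z (Rxy & Rxz -> y = z).
A: fails — w0 sees both w0 and w1.
B: ✓.
C: ✓.

B, C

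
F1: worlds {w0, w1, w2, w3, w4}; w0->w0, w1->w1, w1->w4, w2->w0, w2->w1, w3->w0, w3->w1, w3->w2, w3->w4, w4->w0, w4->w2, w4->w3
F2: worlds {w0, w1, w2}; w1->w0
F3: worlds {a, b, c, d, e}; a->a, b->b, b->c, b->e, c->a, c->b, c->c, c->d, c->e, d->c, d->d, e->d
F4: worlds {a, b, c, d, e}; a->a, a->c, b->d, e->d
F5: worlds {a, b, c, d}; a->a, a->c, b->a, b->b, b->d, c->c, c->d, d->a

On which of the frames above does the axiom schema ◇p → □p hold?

F2

The schema corresponds to partial functionality: ∀x ∀y ∀z (Rxy ∧ Rxz → y = z).
F1: fails — w1 sees both w1 and w4.
F2: holds.
F3: fails — b sees both b and c.
F4: fails — a sees both a and c.
F5: fails — a sees both a and c.
Valid on: F2.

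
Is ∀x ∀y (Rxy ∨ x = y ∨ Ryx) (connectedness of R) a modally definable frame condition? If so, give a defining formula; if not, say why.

Not definable by any modal formula

Any modally definable frame class is closed under disjoint unions.
Take 2 disjoint single-world reflexive frames: each is trivially connected, but their disjoint union has 2 worlds with no edge between distinct components, so it is not connected.
So no modal formula (or set of formulas) defines exactly the connected frames.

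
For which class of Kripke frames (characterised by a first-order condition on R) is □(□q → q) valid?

shift-reflexivity

This is the T□ axiom.
Its frame correspondent is shift-reflexivity — ∀x ∀y (Rxy → Ryy).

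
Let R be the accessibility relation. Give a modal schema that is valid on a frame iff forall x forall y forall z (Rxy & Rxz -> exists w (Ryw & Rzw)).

A defining formula is ◇□q → □◇q (the .2 axiom).
Suppose ◇□q→□◇q is valid. Take Rxy, Rxz and set V(q)={w : Ryw}. Then □q at y so ◇□q at x, so □◇q at x, so ◇q at z, giving w with Rzw and Ryw.

◇□q → □◇q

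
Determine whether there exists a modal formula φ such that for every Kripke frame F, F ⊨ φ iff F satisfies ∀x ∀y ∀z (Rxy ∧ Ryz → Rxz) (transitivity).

Definable; □r → □□r defines it

This is a Sahlqvist condition; the 4 axiom □r → □□r defines it.
Suppose □r→□□r is valid. Take Rxy, Ryz and set V(r)={w : Rxw}. Then □r at x, so □□r at x, so □r at y, so r at z, i.e. Rxz.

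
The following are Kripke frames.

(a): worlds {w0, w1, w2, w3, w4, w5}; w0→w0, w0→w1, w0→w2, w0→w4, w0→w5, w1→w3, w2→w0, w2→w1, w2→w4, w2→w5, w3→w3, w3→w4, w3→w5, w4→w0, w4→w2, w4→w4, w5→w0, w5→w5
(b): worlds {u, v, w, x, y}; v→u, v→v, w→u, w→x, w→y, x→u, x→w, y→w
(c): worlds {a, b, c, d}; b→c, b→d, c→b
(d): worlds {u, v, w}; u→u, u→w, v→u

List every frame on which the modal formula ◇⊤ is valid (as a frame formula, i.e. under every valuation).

(a)

Frame correspondent (Sahlqvist): ∀x ∃y Rxy — i.e. seriality.
(a): holds.
(b): fails — world u has no successor.
(c): fails — world a has no successor.
(d): fails — world w has no successor.
Valid on: (a).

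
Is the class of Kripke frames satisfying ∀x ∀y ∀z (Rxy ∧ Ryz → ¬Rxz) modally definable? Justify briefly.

No — not modally definable

Any modally definable frame class is closed under surjective bounded morphisms.
The 7-cycle (worlds w0,w1,w2,w3,w4,w5,w6 with w0→w1→w2→w3→w4→w5→w6→w0) is intransitive. Mapping every world to a single reflexive point • is a surjective bounded morphism; the reflexive point is not intransitive (R••∧R•• but R••).
Hence intransitivity is not modally definable.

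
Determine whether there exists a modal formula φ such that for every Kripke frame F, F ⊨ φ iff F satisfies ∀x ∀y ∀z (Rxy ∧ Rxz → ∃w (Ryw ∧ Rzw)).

The condition is convergence. A defining modal formula is ◇□p → □◇p.

Definable; ◇□p → □◇p defines it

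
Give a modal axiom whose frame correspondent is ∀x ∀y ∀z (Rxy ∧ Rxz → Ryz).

◇r → □◇r

This is the Euclidean property; the standard corresponding axiom is 5: ◇r → □◇r.
Suppose ◇r→□◇r is valid. Take Rxy, Rxz and set V(r)={y}. Then ◇r at x, so □◇r at x, so ◇r at z, so some w with Rzw has r; w=y, i.e. Rzy. By symmetry of the argument, Ryz.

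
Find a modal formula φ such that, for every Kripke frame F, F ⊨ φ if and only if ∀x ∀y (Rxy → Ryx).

ψ → □◇ψ

This is symmetry; the standard corresponding axiom is B: ψ → □◇ψ.
Suppose ψ→□◇ψ is valid. Take Rxy and set V(ψ)={x}. Then ψ at x, so □◇ψ at x, so ◇ψ at y, so some z with Ryz has ψ; z=x, i.e. Ryx.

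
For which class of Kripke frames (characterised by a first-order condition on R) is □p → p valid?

Suppose □p→p is valid. At any x set V(p)={w : Rxw}. Then □p holds at x, so p holds at x, i.e. Rxx.

reflexivity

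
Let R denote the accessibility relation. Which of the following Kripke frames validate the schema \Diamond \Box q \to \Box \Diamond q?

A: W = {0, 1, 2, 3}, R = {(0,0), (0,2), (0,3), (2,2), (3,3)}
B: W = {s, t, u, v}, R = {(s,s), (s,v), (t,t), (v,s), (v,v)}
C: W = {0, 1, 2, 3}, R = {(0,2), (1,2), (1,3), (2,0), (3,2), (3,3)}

B

The schema corresponds to convergence: \forall x \forall y \forall z (Rxy \wedge Rxz \to \exists w (Ryw \wedge Rzw)).
A: fails — R02 and R03 but 2 and 3 have no common successor.
B: satisfies the condition.
C: fails — R12 and R13 but 2 and 3 have no common successor.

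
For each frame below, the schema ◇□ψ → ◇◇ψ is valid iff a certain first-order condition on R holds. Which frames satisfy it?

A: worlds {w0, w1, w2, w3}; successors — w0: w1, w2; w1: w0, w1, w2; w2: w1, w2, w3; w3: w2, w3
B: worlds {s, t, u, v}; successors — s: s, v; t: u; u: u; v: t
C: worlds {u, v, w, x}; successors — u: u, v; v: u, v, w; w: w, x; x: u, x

The schema corresponds to a generalized confluence (Geach) condition: ∀x ∀y (xRy → ∃w (yRw ∧ xR²w)).
A: satisfies the condition.
B: satisfies the condition.
C: satisfies the condition.
Valid on: A, B, C.

A, B, C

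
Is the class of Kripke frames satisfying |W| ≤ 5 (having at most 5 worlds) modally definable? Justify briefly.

No

If a class were modally definable it would be closed under disjoint unions (Goldblatt–Thomason).
Any modal formula valid on each of 6 disjoint one-world frames is valid on their disjoint union (validity is preserved under disjoint unions). Each one-world frame has |W|=1≤5, but the union has |W|=6.
So the class is not modally definable.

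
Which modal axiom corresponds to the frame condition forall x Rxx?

□p → p

The condition is reflexivity. The T schema □p → p defines it.
Suppose □p→p is valid. At any x set V(p)={w : Rxw}. Then □p holds at x, so p holds at x, i.e. Rxx.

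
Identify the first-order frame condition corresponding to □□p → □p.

Suppose □□p→□p is valid. Take Rxy and set V(p)={w : xR²w}. Then □□p at x, so □p at x, so p at y, i.e. ∃z(Rxz∧Rzy).
Conversely, any frame satisfying ∀x ∀y (Rxy → ∃z (Rxz ∧ Rzy)) validates the schema.
Frame condition: ∀x ∀y (Rxy → ∃z (Rxz ∧ Rzy)).

density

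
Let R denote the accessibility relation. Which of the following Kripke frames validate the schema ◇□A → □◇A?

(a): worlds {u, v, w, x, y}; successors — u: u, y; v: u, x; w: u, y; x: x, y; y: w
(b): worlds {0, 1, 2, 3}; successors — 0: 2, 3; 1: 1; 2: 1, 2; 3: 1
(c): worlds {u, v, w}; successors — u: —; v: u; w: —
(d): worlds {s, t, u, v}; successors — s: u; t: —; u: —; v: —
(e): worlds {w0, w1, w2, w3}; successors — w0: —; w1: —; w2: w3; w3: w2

This is the axiom for convergence; its first-order frame correspondent is ∀x ∀y ∀z (Rxy ∧ Rxz → ∃w (Ryw ∧ Rzw)).
(a): fails — Ruu and Ruy but u and y have no common successor.
(b): holds.
(c): fails — Rvu and Rvu but u and u have no common successor.
(d): fails — Rsu and Rsu but u and u have no common successor.
(e): holds.

(b), (e)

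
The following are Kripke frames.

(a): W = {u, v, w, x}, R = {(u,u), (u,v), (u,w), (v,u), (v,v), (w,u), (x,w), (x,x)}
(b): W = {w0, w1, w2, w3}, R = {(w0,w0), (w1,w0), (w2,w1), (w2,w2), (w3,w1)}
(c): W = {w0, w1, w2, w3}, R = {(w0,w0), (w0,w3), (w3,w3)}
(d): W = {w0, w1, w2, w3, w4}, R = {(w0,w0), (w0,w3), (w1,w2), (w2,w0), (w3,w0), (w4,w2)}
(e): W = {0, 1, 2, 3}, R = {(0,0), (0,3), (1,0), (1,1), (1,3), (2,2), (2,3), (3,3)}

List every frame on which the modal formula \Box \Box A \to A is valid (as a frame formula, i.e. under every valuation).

The schema corresponds to a generalized confluence (Geach) condition: \forall x \exists w (x R^2 w \wedge x = w).
(a): ✓.
(b): fails — at w1 but no w with w1R²w and w1=w.
(c): fails — at w1 but no w with w1R²w and w1=w.
(d): fails — at w1 but no w with w1R²w and w1=w.
(e): ✓.
Valid on: (a), (e).

(a), (e)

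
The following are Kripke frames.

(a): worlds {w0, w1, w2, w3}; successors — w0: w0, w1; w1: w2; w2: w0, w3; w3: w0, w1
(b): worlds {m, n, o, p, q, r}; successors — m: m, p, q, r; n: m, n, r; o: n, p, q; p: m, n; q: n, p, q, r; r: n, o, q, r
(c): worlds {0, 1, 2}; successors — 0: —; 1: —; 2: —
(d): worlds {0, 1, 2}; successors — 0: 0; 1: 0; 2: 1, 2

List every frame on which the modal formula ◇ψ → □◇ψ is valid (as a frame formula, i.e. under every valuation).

The schema corresponds to the Euclidean property: ∀x ∀y ∀z (Rxy ∧ Rxz → Ryz).
(a): fails — Rw0w1 and Rw0w1 but not Rw1w1.
(b): fails — Rmp and Rmp but not Rpp.
(c): condition met.
(d): fails — R21 and R22 but not R12.
Valid on: (c).

(c)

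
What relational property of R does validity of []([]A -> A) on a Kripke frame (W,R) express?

shift-reflexivity: forall x forall y (Rxy -> Ryy)

Suppose □(□A→A) is valid. Take Rxy and set V(A)={w : Ryw}. Then at y, □A holds; since □(□A→A) at x, □A→A at y, so A at y, i.e. Ryy.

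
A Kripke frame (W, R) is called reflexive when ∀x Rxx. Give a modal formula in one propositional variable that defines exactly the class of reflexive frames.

□p → p

The condition is reflexivity. The T schema □p → p defines it.
Suppose □p→p is valid. At any x set V(p)={w : Rxw}. Then □p holds at x, so p holds at x, i.e. Rxx.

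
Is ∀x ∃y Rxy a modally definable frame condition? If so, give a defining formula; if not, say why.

Yes, by □r → ◇r

Yes: it is seriality, defined by the D schema □r → ◇r.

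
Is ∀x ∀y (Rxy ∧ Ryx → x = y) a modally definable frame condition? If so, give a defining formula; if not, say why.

No — not modally definable

If a class were modally definable it would be closed under surjective bounded morphisms (Goldblatt–Thomason).
The 4-cycle (worlds w0,w1,w2,w3 with w0→w1→w2→w3→w0) is antisymmetric. Sending even-indexed worlds to s and odd-indexed worlds to t is a surjective bounded morphism onto the two-world frame with s↔t, which is not antisymmetric.
So the class is not modally definable.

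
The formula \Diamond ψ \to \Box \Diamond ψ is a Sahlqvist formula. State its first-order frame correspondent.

the Euclidean property: \forall x \forall y \forall z (Rxy \wedge Rxz \to Ryz)

Suppose ◇ψ→□◇ψ is valid. Take Rxy, Rxz and set V(ψ)={y}. Then ◇ψ at x, so □◇ψ at x, so ◇ψ at z, so some w with Rzw has ψ; w=y, i.e. Rzy. By symmetry of the argument, Ryz.
Conversely, on a frame with the Euclidean property the schema holds at every world under every valuation.
So the correspondent is the Euclidean property.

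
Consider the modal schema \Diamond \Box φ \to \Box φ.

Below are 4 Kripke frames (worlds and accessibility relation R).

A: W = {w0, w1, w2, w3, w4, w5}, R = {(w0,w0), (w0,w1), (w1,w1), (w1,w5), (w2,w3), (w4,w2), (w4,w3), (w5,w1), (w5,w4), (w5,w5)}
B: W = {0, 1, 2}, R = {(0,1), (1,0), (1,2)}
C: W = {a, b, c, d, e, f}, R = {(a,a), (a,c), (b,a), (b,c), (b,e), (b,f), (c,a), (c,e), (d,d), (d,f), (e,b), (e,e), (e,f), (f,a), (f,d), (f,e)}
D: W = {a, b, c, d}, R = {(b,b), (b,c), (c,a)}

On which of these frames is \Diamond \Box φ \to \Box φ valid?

This is the axiom for the Euclidean property; its first-order frame correspondent is \forall x \forall y \forall z (Rxy \wedge Rxz \to Ryz).
A: fails — Rw0w1 and Rw0w0 but not Rw1w0.
B: fails — R01 and R01 but not R11.
C: fails — Rac and Rac but not Rcc.
D: fails — Rbc and Rbc but not Rcc.
Valid on no frame.

none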